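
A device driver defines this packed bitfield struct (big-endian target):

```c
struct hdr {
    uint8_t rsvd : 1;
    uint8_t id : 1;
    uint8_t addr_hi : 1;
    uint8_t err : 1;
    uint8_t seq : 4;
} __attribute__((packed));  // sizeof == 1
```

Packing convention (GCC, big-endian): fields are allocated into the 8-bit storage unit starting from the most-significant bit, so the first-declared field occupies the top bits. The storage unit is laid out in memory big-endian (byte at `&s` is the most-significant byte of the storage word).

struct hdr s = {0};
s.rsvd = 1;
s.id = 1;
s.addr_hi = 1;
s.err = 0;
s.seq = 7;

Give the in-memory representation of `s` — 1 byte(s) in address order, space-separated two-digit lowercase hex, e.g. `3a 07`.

e7

[7+:1] rsvd=1 & 0x1 = 0x1; word=0x80
[6+:1] id=1 & 0x1 = 0x1; word=0xc0
[5+:1] addr_hi=1 & 0x1 = 0x1; word=0xe0
[4+:1] err=0 & 0x1 = 0x0; word=0xe0
[0+:4] seq=7 & 0xf = 0x7; word=0xe7
word = 0xe7 → big-endian bytes:
  [0]=0xe7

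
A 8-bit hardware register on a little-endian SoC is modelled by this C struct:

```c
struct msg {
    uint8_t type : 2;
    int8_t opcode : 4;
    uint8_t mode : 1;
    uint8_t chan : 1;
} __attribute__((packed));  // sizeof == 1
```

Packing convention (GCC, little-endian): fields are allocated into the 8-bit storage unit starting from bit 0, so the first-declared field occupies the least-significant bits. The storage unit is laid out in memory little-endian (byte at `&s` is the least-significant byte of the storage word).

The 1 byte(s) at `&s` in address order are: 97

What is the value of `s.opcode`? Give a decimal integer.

5

[0]=0x97 (little-endian) → word 0x97
type:2 @ bit 0 → (0x97>>0)&0x3 = 0x3
opcode:4 @ bit 2 → (0x97>>2)&0xf = 0x5  ←
mode:1 @ bit 6 → (0x97>>6)&0x1 = 0x0
chan:1 @ bit 7 → (0x97>>7)&0x1 = 0x1
opcode signed 4b, MSB=0: value = 5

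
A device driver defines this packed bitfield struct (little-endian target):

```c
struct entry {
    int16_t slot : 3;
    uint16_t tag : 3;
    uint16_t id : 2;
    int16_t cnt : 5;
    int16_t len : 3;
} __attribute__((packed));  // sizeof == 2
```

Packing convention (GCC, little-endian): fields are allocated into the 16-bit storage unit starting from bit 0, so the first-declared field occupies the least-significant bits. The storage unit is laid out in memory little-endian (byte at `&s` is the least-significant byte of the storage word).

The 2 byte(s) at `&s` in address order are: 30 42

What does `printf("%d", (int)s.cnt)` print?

[0]=0x30 [1]=0x42 (little-endian) → word 0x4230
slot:3 @ bit 0 → (0x4230>>0)&0x7 = 0x0
tag:3 @ bit 3 → (0x4230>>3)&0x7 = 0x6
id:2 @ bit 6 → (0x4230>>6)&0x3 = 0x0
cnt:5 @ bit 8 → (0x4230>>8)&0x1f = 0x2  ←
len:3 @ bit 13 → (0x4230>>13)&0x7 = 0x2
cnt signed 5b, MSB=0: value = 2

2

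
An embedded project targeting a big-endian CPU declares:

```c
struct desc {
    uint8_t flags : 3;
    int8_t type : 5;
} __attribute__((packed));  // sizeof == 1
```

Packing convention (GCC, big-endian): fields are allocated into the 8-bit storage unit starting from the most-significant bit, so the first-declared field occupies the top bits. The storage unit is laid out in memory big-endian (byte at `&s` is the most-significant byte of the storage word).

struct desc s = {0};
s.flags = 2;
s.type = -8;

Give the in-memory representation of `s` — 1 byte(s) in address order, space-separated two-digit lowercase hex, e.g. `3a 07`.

58

flags (3b) val=2 bits=0x2 at bit 5: 0x40
type (5b) val=-8 bits=0x18 at bit 0: 0x58
word = 0x58 → big-endian bytes:
  [0]=0x58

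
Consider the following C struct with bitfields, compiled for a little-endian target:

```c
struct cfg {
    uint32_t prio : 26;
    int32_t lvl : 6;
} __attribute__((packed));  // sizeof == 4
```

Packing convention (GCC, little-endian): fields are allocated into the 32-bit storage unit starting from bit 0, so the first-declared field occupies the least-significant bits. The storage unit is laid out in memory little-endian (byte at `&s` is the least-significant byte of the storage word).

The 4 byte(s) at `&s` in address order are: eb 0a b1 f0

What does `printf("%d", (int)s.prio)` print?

[0]=0xeb [1]=0x0a [2]=0xb1 [3]=0xf0 (little-endian) → word 0xf0b10aeb
prio [0+:26] = (word>>0) & 0x3ffffff = 11602667  ←
lvl [26+:6] = (word>>26) & 0x3f = 60

11602667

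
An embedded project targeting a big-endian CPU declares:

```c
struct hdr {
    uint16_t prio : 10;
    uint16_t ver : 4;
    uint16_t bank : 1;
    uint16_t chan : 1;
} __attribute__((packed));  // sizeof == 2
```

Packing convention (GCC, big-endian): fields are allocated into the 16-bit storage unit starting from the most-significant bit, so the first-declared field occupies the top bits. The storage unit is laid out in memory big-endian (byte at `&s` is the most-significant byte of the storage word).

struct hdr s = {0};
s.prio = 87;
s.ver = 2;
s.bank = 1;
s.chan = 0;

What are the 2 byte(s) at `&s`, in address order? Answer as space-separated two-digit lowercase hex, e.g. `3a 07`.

[6+:10] prio=87 & 0x3ff = 0x57; word=0x15c0
[2+:4] ver=2 & 0xf = 0x2; word=0x15c8
[1+:1] bank=1 & 0x1 = 0x1; word=0x15ca
[0+:1] chan=0 & 0x1 = 0x0; word=0x15ca
word = 0x15ca → big-endian bytes:
  [0]=0x15  [1]=0xca

15 ca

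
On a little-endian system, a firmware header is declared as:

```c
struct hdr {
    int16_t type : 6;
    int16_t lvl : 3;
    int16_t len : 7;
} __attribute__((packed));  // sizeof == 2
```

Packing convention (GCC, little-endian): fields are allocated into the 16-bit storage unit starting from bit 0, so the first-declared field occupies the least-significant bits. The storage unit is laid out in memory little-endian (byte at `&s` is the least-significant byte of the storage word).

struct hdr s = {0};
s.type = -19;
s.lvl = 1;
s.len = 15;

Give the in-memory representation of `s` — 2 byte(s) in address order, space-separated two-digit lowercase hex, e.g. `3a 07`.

6d 1e

type (6b) val=-19 bits=0x2d at bit 0: 0x002d
lvl (3b) val=1 bits=0x1 at bit 6: 0x006d
len (7b) val=15 bits=0xf at bit 9: 0x1e6d
word = 0x1e6d → little-endian bytes:
  [0]=0x6d  [1]=0x1e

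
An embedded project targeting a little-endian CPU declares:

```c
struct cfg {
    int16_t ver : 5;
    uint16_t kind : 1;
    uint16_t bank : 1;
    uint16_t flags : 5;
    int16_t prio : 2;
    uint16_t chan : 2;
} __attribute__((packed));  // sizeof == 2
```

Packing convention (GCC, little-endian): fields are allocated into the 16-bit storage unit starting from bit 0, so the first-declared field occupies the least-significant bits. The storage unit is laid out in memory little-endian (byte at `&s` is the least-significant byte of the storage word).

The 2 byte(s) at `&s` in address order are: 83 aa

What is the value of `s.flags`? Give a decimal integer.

21

[0]=0x83 [1]=0xaa (little-endian) → word 0xaa83
ver:5 @ bit 0 → (0xaa83>>0)&0x1f = 0x3
kind:1 @ bit 5 → (0xaa83>>5)&0x1 = 0x0
bank:1 @ bit 6 → (0xaa83>>6)&0x1 = 0x0
flags:5 @ bit 7 → (0xaa83>>7)&0x1f = 0x15  ←
prio:2 @ bit 12 → (0xaa83>>12)&0x3 = 0x2
chan:2 @ bit 14 → (0xaa83>>14)&0x3 = 0x2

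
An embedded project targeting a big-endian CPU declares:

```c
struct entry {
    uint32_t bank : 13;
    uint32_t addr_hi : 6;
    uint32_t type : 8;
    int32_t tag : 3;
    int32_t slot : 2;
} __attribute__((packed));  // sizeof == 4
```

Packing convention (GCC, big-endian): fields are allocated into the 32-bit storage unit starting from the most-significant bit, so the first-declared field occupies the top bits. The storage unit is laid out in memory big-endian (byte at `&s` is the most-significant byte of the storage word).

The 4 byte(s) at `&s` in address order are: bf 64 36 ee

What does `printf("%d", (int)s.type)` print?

[0]=0xbf [1]=0x64 [2]=0x36 [3]=0xee (big-endian) → word 0xbf6436ee
bank:13 @ bit 19 → (0xbf6436ee>>19)&0x1fff = 0x17ec
addr_hi:6 @ bit 13 → (0xbf6436ee>>13)&0x3f = 0x21
type:8 @ bit 5 → (0xbf6436ee>>5)&0xff = 0xb7  ←
tag:3 @ bit 2 → (0xbf6436ee>>2)&0x7 = 0x3
slot:2 @ bit 0 → (0xbf6436ee>>0)&0x3 = 0x2

183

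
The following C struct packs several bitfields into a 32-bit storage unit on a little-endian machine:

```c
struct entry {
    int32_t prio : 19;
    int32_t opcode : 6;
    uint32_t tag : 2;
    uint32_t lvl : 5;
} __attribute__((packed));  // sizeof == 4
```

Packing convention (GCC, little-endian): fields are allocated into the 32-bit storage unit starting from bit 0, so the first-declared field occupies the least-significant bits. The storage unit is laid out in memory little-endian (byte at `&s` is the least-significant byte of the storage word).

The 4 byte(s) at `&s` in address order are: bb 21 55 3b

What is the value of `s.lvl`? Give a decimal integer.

[0]=0xbb [1]=0x21 [2]=0x55 [3]=0x3b (little-endian) → word 0x3b5521bb
prio [0+:19] = (word>>0) & 0x7ffff = 336315
opcode [19+:6] = (word>>19) & 0x3f = 42
tag [25+:2] = (word>>25) & 0x3 = 1
lvl [27+:5] = (word>>27) & 0x1f = 7  ←

7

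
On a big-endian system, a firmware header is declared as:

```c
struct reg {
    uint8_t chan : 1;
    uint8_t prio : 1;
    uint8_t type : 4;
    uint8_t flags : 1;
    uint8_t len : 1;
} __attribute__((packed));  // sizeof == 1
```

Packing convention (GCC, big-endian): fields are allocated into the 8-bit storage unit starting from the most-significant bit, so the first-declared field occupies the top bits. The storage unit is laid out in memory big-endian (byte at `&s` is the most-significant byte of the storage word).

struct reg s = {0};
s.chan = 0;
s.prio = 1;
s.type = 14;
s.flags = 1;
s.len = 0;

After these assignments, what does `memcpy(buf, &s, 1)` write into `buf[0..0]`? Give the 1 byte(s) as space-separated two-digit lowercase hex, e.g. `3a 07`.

chan:1 = 0 → 0x0 << 7 → word 0x00
prio:1 = 1 → 0x1 << 6 → word 0x40
type:4 = 14 → 0xe << 2 → word 0x78
flags:1 = 1 → 0x1 << 1 → word 0x7a
len:1 = 0 → 0x0 << 0 → word 0x7a
word = 0x7a → big-endian bytes:
  [0]=0x7a

7a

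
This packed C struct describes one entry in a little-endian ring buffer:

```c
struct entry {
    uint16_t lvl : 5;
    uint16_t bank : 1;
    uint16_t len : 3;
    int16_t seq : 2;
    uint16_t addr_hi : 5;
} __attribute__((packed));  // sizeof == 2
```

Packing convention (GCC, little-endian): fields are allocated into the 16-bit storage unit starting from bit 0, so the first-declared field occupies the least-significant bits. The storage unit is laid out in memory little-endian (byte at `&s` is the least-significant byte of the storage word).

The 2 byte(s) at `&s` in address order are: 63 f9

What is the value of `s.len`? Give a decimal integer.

5

[0]=0x63 [1]=0xf9 (little-endian) → word 0xf963
lvl [0+:5] = (word>>0) & 0x1f = 3
bank [5+:1] = (word>>5) & 0x1 = 1
len [6+:3] = (word>>6) & 0x7 = 5  ←
seq [9+:2] = (word>>9) & 0x3 = 0
addr_hi [11+:5] = (word>>11) & 0x1f = 31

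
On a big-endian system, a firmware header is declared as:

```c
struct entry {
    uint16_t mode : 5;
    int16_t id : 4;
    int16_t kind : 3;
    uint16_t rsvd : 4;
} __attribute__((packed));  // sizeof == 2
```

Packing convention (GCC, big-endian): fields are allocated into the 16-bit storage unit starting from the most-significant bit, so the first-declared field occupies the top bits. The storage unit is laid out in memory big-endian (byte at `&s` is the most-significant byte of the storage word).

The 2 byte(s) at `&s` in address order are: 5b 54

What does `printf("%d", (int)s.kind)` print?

-3

[0]=0x5b [1]=0x54 (big-endian) → word 0x5b54
mode:5 @ bit 11 → (0x5b54>>11)&0x1f = 0xb
id:4 @ bit 7 → (0x5b54>>7)&0xf = 0x6
kind:3 @ bit 4 → (0x5b54>>4)&0x7 = 0x5  ←
rsvd:4 @ bit 0 → (0x5b54>>0)&0xf = 0x4
kind signed 3b, MSB=1: 5 - 8 = -3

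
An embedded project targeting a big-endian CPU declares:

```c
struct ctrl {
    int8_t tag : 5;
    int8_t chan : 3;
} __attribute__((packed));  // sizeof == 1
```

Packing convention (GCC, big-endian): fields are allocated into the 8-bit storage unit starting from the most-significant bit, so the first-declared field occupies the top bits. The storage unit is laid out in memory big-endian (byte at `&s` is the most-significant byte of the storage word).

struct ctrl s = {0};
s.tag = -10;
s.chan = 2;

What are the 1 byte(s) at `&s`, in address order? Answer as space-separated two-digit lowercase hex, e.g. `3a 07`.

tag:5 = -10 → 0x16 << 3 → word 0xb0
chan:3 = 2 → 0x2 << 0 → word 0xb2
word = 0xb2 → big-endian bytes:
  [0]=0xb2

b2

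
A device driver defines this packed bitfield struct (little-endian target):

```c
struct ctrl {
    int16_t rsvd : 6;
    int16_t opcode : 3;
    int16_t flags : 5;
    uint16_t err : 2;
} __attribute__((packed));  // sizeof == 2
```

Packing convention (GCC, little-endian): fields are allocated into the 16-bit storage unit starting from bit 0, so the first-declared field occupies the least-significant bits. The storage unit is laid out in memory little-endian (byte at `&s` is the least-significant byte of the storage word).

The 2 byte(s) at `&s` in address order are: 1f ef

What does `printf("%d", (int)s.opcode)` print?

[0]=0x1f [1]=0xef (little-endian) → word 0xef1f
rsvd [0+:6] = (word>>0) & 0x3f = 31
opcode [6+:3] = (word>>6) & 0x7 = 4  ←
flags [9+:5] = (word>>9) & 0x1f = 23
err [14+:2] = (word>>14) & 0x3 = 3
opcode signed 3b, MSB=1: 4 - 8 = -4

-4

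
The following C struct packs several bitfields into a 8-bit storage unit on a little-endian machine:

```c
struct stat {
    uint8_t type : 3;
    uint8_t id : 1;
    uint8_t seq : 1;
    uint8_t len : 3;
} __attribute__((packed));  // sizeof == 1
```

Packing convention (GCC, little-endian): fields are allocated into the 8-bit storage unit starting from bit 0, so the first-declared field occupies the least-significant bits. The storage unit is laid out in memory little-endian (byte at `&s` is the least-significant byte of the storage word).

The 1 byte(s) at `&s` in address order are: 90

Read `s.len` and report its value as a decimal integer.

[0]=0x90 (little-endian) → word 0x90
type [0+:3] = (word>>0) & 0x7 = 0
id [3+:1] = (word>>3) & 0x1 = 0
seq [4+:1] = (word>>4) & 0x1 = 1
len [5+:3] = (word>>5) & 0x7 = 4  ←

4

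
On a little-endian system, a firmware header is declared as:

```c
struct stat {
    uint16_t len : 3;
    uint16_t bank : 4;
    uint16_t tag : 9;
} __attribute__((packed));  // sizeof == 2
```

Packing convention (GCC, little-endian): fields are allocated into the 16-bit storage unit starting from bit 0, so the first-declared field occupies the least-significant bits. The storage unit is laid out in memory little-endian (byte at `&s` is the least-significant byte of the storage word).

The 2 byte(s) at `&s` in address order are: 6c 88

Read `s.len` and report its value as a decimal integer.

4

[0]=0x6c [1]=0x88 (little-endian) → word 0x886c
len [0+:3] = (word>>0) & 0x7 = 4  ←
bank [3+:4] = (word>>3) & 0xf = 13
tag [7+:9] = (word>>7) & 0x1ff = 272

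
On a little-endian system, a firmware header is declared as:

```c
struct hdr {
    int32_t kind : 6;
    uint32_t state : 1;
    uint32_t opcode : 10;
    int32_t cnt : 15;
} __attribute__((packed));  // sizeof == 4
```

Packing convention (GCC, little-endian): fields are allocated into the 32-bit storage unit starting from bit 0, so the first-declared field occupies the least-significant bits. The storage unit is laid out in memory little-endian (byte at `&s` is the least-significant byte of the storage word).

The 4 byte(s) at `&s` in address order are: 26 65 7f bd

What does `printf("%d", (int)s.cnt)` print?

-8513

[0]=0x26 [1]=0x65 [2]=0x7f [3]=0xbd (little-endian) → word 0xbd7f6526
kind [0+:6] = (word>>0) & 0x3f = 38
state [6+:1] = (word>>6) & 0x1 = 0
opcode [7+:10] = (word>>7) & 0x3ff = 714
cnt [17+:15] = (word>>17) & 0x7fff = 24255  ←
cnt signed 15b, MSB=1: 24255 - 32768 = -8513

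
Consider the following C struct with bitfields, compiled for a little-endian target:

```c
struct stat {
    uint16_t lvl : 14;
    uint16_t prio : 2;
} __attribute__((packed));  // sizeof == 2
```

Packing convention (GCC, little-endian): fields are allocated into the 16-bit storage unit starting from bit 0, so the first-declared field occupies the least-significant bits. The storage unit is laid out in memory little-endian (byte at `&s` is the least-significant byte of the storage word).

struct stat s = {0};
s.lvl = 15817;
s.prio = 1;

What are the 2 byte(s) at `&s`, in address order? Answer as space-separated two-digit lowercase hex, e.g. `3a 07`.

lvl:14 = 15817 → 0x3dc9 << 0 → word 0x3dc9
prio:2 = 1 → 0x1 << 14 → word 0x7dc9
word = 0x7dc9 → little-endian bytes:
  [0]=0xc9  [1]=0x7d

c9 7d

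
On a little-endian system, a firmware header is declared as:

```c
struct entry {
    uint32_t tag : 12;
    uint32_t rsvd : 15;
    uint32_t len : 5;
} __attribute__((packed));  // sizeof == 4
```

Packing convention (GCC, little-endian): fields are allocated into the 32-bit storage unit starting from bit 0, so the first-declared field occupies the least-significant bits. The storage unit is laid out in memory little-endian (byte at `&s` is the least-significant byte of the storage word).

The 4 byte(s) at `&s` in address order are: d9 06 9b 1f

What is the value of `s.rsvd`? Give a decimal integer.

31152

[0]=0xd9 [1]=0x06 [2]=0x9b [3]=0x1f (little-endian) → word 0x1f9b06d9
tag:12 @ bit 0 → (0x1f9b06d9>>0)&0xfff = 0x6d9
rsvd:15 @ bit 12 → (0x1f9b06d9>>12)&0x7fff = 0x79b0  ←
len:5 @ bit 27 → (0x1f9b06d9>>27)&0x1f = 0x3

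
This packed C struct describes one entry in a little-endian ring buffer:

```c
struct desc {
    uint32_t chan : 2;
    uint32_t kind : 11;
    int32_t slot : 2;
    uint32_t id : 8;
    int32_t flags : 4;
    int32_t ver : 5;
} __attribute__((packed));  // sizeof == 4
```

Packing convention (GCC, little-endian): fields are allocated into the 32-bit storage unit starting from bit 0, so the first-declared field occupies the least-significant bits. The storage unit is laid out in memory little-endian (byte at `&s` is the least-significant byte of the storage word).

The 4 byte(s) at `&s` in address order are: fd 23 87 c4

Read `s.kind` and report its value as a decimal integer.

255

[0]=0xfd [1]=0x23 [2]=0x87 [3]=0xc4 (little-endian) → word 0xc48723fd
chan [0+:2] = (word>>0) & 0x3 = 1
kind [2+:11] = (word>>2) & 0x7ff = 255  ←
slot [13+:2] = (word>>13) & 0x3 = 1
id [15+:8] = (word>>15) & 0xff = 14
flags [23+:4] = (word>>23) & 0xf = 9
ver [27+:5] = (word>>27) & 0x1f = 24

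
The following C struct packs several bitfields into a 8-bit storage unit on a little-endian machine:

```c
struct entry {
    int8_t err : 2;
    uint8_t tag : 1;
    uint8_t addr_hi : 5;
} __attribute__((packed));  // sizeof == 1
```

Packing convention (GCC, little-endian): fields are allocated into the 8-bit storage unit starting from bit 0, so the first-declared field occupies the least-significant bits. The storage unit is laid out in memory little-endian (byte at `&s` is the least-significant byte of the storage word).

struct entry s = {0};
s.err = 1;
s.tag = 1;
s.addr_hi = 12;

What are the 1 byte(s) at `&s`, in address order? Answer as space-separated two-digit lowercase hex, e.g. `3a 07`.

[0+:2] err=1 & 0x3 = 0x1; word=0x01
[2+:1] tag=1 & 0x1 = 0x1; word=0x05
[3+:5] addr_hi=12 & 0x1f = 0xc; word=0x65
word = 0x65 → little-endian bytes:
  [0]=0x65

65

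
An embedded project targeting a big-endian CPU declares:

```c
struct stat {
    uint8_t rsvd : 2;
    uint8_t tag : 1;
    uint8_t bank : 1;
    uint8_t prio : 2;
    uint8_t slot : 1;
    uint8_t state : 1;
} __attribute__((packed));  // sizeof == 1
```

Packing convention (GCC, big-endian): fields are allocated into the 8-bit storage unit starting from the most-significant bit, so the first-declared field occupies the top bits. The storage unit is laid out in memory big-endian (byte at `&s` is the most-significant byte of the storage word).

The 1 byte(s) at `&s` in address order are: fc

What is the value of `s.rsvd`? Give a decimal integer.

3

[0]=0xfc (big-endian) → word 0xfc
rsvd:2 @ bit 6 → (0xfc>>6)&0x3 = 0x3  ←
tag:1 @ bit 5 → (0xfc>>5)&0x1 = 0x1
bank:1 @ bit 4 → (0xfc>>4)&0x1 = 0x1
prio:2 @ bit 2 → (0xfc>>2)&0x3 = 0x3
slot:1 @ bit 1 → (0xfc>>1)&0x1 = 0x0
state:1 @ bit 0 → (0xfc>>0)&0x1 = 0x0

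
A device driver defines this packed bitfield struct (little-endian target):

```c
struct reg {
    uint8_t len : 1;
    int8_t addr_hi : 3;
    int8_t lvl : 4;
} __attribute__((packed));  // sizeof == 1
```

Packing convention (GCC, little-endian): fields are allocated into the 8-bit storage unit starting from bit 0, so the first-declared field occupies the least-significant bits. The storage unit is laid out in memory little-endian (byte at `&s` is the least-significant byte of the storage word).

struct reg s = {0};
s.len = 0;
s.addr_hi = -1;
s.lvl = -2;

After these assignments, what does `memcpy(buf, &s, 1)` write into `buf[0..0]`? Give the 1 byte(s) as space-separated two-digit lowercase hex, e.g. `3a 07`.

ee

len (1b) val=0 bits=0x0 at bit 0: 0x00
addr_hi (3b) val=-1 bits=0x7 at bit 1: 0x0e
lvl (4b) val=-2 bits=0xe at bit 4: 0xee
word = 0xee → little-endian bytes:
  [0]=0xee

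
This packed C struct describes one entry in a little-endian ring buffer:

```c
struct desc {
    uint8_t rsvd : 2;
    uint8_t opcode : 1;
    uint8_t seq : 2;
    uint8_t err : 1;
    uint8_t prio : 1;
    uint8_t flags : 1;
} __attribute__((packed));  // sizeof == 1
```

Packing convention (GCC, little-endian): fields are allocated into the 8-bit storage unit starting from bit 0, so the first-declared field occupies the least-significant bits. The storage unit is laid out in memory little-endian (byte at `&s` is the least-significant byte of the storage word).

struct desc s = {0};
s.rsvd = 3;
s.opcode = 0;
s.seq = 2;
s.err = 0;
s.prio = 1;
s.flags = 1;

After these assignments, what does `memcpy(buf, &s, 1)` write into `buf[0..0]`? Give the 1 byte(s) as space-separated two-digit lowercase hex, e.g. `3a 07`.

rsvd (2b) val=3 bits=0x3 at bit 0: 0x03
opcode (1b) val=0 bits=0x0 at bit 2: 0x03
seq (2b) val=2 bits=0x2 at bit 3: 0x13
err (1b) val=0 bits=0x0 at bit 5: 0x13
prio (1b) val=1 bits=0x1 at bit 6: 0x53
flags (1b) val=1 bits=0x1 at bit 7: 0xd3
word = 0xd3 → little-endian bytes:
  [0]=0xd3

d3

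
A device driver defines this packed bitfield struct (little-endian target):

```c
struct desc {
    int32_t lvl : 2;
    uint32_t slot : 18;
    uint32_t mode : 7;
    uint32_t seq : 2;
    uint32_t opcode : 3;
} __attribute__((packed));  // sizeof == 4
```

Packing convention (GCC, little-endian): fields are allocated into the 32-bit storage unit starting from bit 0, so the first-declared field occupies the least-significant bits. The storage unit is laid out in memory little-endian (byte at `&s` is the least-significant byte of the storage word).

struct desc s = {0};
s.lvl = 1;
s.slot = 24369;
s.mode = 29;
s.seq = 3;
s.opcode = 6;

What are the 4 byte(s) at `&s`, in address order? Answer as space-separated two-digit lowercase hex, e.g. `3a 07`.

[0+:2] lvl=1 & 0x3 = 0x1; word=0x00000001
[2+:18] slot=24369 & 0x3ffff = 0x5f31; word=0x00017cc5
[20+:7] mode=29 & 0x7f = 0x1d; word=0x01d17cc5
[27+:2] seq=3 & 0x3 = 0x3; word=0x19d17cc5
[29+:3] opcode=6 & 0x7 = 0x6; word=0xd9d17cc5
word = 0xd9d17cc5 → little-endian bytes:
  [0]=0xc5  [1]=0x7c  [2]=0xd1  [3]=0xd9

c5 7c d1 d9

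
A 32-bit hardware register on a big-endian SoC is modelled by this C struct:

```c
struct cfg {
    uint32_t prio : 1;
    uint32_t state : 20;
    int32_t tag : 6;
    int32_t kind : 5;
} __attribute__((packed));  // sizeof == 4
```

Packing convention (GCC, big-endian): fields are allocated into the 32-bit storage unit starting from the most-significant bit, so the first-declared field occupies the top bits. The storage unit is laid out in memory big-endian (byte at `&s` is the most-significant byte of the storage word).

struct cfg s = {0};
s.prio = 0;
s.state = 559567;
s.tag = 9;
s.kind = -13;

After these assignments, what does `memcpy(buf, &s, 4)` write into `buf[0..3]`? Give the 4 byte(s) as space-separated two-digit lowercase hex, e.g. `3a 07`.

44 4e 79 33

prio:1 = 0 → 0x0 << 31 → word 0x00000000
state:20 = 559567 → 0x889cf << 11 → word 0x444e7800
tag:6 = 9 → 0x9 << 5 → word 0x444e7920
kind:5 = -13 → 0x13 << 0 → word 0x444e7933
word = 0x444e7933 → big-endian bytes:
  [0]=0x44  [1]=0x4e  [2]=0x79  [3]=0x33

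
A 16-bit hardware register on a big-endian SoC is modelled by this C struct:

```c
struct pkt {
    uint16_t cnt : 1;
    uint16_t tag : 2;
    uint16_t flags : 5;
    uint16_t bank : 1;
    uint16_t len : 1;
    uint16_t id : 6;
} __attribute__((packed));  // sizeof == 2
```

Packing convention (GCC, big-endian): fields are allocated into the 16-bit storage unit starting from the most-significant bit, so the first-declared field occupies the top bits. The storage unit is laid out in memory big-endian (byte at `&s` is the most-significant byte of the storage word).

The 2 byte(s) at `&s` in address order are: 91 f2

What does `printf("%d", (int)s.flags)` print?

[0]=0x91 [1]=0xf2 (big-endian) → word 0x91f2
cnt [15+:1] = (word>>15) & 0x1 = 1
tag [13+:2] = (word>>13) & 0x3 = 0
flags [8+:5] = (word>>8) & 0x1f = 17  ←
bank [7+:1] = (word>>7) & 0x1 = 1
len [6+:1] = (word>>6) & 0x1 = 1
id [0+:6] = (word>>0) & 0x3f = 50

17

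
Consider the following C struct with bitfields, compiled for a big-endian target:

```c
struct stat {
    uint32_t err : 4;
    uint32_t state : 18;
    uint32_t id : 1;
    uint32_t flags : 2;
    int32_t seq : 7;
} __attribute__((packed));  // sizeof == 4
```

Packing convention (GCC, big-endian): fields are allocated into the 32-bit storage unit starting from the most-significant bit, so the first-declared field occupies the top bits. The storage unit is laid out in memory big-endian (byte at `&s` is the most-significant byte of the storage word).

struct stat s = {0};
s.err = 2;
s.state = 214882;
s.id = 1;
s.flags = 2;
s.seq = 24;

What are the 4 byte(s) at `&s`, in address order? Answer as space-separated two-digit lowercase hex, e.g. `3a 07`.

2d 1d 8b 18

[28+:4] err=2 & 0xf = 0x2; word=0x20000000
[10+:18] state=214882 & 0x3ffff = 0x34762; word=0x2d1d8800
[9+:1] id=1 & 0x1 = 0x1; word=0x2d1d8a00
[7+:2] flags=2 & 0x3 = 0x2; word=0x2d1d8b00
[0+:7] seq=24 & 0x7f = 0x18; word=0x2d1d8b18
word = 0x2d1d8b18 → big-endian bytes:
  [0]=0x2d  [1]=0x1d  [2]=0x8b  [3]=0x18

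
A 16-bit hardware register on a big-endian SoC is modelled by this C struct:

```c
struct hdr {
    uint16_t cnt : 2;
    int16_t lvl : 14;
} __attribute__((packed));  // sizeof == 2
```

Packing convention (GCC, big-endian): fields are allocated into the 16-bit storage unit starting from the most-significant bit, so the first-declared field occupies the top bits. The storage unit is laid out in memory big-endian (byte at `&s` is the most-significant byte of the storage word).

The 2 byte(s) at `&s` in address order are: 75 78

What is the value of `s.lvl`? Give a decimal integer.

[0]=0x75 [1]=0x78 (big-endian) → word 0x7578
cnt:2 @ bit 14 → (0x7578>>14)&0x3 = 0x1
lvl:14 @ bit 0 → (0x7578>>0)&0x3fff = 0x3578  ←
lvl signed 14b, MSB=1: 13688 - 16384 = -2696

-2696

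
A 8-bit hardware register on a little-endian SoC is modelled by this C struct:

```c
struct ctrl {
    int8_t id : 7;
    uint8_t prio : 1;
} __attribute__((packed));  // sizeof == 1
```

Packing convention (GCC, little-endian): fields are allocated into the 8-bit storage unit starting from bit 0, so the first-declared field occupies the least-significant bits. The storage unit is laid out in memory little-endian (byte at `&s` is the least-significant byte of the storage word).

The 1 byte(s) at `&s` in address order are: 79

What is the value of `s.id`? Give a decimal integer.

[0]=0x79 (little-endian) → word 0x79
id:7 @ bit 0 → (0x79>>0)&0x7f = 0x79  ←
prio:1 @ bit 7 → (0x79>>7)&0x1 = 0x0
id signed 7b, MSB=1: 121 - 128 = -7

-7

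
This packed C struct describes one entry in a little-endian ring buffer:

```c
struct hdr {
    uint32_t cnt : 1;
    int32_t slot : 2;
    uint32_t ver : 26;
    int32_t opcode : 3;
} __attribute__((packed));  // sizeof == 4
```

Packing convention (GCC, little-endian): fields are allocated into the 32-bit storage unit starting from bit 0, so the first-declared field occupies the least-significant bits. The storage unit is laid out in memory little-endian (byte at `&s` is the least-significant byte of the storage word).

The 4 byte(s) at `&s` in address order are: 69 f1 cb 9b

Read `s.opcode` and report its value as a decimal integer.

-4

[0]=0x69 [1]=0xf1 [2]=0xcb [3]=0x9b (little-endian) → word 0x9bcbf169
cnt [0+:1] = (word>>0) & 0x1 = 1
slot [1+:2] = (word>>1) & 0x3 = 0
ver [3+:26] = (word>>3) & 0x3ffffff = 58293805
opcode [29+:3] = (word>>29) & 0x7 = 4  ←
opcode signed 3b, MSB=1: 4 - 8 = -4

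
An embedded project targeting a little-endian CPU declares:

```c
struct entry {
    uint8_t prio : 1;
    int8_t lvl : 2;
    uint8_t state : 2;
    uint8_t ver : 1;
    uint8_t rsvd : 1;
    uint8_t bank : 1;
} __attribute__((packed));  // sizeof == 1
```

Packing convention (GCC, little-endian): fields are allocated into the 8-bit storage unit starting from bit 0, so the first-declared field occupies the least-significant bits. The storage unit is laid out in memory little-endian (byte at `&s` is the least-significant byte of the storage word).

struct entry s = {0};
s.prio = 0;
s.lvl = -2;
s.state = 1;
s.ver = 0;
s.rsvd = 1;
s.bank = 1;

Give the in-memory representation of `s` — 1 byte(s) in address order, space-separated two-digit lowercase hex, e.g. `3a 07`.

cc

prio (1b) val=0 bits=0x0 at bit 0: 0x00
lvl (2b) val=-2 bits=0x2 at bit 1: 0x04
state (2b) val=1 bits=0x1 at bit 3: 0x0c
ver (1b) val=0 bits=0x0 at bit 5: 0x0c
rsvd (1b) val=1 bits=0x1 at bit 6: 0x4c
bank (1b) val=1 bits=0x1 at bit 7: 0xcc
word = 0xcc → little-endian bytes:
  [0]=0xcc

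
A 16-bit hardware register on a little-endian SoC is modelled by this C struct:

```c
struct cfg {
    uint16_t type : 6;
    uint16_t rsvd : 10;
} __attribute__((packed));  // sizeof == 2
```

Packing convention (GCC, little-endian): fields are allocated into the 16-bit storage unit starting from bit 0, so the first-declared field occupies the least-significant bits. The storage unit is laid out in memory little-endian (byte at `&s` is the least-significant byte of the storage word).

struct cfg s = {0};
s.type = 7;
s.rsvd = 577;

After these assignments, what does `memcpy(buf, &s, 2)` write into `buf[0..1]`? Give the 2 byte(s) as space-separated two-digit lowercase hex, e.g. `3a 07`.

47 90

type (6b) val=7 bits=0x7 at bit 0: 0x0007
rsvd (10b) val=577 bits=0x241 at bit 6: 0x9047
word = 0x9047 → little-endian bytes:
  [0]=0x47  [1]=0x90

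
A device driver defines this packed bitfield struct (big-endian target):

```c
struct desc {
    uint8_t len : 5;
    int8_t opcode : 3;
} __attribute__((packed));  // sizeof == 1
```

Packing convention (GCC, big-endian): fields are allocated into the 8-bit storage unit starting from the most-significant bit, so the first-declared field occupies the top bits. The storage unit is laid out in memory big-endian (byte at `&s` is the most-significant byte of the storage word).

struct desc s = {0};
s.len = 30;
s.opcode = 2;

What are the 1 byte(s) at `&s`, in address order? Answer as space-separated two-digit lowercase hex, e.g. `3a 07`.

f2

len (5b) val=30 bits=0x1e at bit 3: 0xf0
opcode (3b) val=2 bits=0x2 at bit 0: 0xf2
word = 0xf2 → big-endian bytes:
  [0]=0xf2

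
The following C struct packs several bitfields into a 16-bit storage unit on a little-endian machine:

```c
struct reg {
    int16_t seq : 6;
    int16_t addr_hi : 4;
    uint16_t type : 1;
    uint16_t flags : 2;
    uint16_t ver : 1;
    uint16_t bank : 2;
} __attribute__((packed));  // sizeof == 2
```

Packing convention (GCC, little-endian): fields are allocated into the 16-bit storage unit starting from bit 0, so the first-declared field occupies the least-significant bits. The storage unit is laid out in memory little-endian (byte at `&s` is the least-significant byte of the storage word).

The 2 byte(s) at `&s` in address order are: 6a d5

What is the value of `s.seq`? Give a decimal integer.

[0]=0x6a [1]=0xd5 (little-endian) → word 0xd56a
seq [0+:6] = (word>>0) & 0x3f = 42  ←
addr_hi [6+:4] = (word>>6) & 0xf = 5
type [10+:1] = (word>>10) & 0x1 = 1
flags [11+:2] = (word>>11) & 0x3 = 2
ver [13+:1] = (word>>13) & 0x1 = 0
bank [14+:2] = (word>>14) & 0x3 = 3
seq signed 6b, MSB=1: 42 - 64 = -22

-22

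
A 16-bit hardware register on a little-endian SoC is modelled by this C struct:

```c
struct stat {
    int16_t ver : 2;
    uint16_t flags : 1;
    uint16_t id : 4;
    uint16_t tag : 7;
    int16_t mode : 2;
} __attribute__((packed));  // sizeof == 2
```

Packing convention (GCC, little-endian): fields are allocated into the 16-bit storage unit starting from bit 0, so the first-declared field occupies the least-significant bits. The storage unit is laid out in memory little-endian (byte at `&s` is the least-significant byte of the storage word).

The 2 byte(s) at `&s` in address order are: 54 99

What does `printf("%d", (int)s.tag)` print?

[0]=0x54 [1]=0x99 (little-endian) → word 0x9954
ver [0+:2] = (word>>0) & 0x3 = 0
flags [2+:1] = (word>>2) & 0x1 = 1
id [3+:4] = (word>>3) & 0xf = 10
tag [7+:7] = (word>>7) & 0x7f = 50  ←
mode [14+:2] = (word>>14) & 0x3 = 2

50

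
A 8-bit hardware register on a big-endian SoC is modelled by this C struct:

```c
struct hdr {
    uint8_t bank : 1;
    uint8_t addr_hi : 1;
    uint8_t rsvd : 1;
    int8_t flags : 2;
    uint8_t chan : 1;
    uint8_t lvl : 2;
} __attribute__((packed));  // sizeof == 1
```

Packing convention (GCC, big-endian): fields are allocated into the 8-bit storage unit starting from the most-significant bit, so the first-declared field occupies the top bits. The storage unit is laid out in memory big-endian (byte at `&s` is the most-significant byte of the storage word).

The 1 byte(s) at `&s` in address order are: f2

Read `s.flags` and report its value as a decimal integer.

[0]=0xf2 (big-endian) → word 0xf2
bank [7+:1] = (word>>7) & 0x1 = 1
addr_hi [6+:1] = (word>>6) & 0x1 = 1
rsvd [5+:1] = (word>>5) & 0x1 = 1
flags [3+:2] = (word>>3) & 0x3 = 2  ←
chan [2+:1] = (word>>2) & 0x1 = 0
lvl [0+:2] = (word>>0) & 0x3 = 2
flags signed 2b, MSB=1: 2 - 4 = -2

-2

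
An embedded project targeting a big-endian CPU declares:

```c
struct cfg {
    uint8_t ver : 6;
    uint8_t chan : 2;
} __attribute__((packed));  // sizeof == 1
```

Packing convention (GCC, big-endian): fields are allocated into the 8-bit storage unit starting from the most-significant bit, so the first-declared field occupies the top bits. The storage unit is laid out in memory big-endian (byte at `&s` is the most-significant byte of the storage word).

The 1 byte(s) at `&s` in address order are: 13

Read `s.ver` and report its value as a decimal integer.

[0]=0x13 (big-endian) → word 0x13
ver:6 @ bit 2 → (0x13>>2)&0x3f = 0x4  ←
chan:2 @ bit 0 → (0x13>>0)&0x3 = 0x3

4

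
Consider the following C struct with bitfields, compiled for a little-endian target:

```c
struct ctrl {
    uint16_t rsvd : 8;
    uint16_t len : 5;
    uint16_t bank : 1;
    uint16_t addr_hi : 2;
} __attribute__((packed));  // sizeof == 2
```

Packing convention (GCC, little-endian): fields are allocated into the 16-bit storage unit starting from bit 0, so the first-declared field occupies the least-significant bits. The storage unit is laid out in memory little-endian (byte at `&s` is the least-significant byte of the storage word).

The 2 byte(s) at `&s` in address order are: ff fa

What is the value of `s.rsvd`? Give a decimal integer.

255

[0]=0xff [1]=0xfa (little-endian) → word 0xfaff
rsvd [0+:8] = (word>>0) & 0xff = 255  ←
len [8+:5] = (word>>8) & 0x1f = 26
bank [13+:1] = (word>>13) & 0x1 = 1
addr_hi [14+:2] = (word>>14) & 0x3 = 3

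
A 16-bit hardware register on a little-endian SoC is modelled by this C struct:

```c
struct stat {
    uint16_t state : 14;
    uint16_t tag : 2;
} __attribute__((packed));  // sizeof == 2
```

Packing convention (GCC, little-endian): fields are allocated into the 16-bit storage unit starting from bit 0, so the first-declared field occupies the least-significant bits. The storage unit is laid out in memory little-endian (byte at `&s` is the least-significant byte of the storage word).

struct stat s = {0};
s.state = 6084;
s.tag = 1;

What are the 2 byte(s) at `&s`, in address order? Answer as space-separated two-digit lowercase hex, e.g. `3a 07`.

c4 57

state:14 = 6084 → 0x17c4 << 0 → word 0x17c4
tag:2 = 1 → 0x1 << 14 → word 0x57c4
word = 0x57c4 → little-endian bytes:
  [0]=0xc4  [1]=0x57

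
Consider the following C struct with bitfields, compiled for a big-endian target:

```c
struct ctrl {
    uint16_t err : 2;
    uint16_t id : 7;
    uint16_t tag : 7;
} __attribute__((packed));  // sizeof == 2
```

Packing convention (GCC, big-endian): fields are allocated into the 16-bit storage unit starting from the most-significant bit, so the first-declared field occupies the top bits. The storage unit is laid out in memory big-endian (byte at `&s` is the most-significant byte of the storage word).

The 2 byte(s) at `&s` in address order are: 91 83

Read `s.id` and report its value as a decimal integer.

[0]=0x91 [1]=0x83 (big-endian) → word 0x9183
err [14+:2] = (word>>14) & 0x3 = 2
id [7+:7] = (word>>7) & 0x7f = 35  ←
tag [0+:7] = (word>>0) & 0x7f = 3

35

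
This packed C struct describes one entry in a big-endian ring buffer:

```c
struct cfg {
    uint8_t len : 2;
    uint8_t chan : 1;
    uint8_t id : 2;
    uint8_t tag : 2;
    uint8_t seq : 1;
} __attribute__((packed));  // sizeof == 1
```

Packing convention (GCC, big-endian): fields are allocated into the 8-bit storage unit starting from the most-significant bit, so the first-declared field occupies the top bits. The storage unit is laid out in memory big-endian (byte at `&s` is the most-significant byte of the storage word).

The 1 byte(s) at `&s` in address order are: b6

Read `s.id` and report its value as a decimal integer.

[0]=0xb6 (big-endian) → word 0xb6
len:2 @ bit 6 → (0xb6>>6)&0x3 = 0x2
chan:1 @ bit 5 → (0xb6>>5)&0x1 = 0x1
id:2 @ bit 3 → (0xb6>>3)&0x3 = 0x2  ←
tag:2 @ bit 1 → (0xb6>>1)&0x3 = 0x3
seq:1 @ bit 0 → (0xb6>>0)&0x1 = 0x0

2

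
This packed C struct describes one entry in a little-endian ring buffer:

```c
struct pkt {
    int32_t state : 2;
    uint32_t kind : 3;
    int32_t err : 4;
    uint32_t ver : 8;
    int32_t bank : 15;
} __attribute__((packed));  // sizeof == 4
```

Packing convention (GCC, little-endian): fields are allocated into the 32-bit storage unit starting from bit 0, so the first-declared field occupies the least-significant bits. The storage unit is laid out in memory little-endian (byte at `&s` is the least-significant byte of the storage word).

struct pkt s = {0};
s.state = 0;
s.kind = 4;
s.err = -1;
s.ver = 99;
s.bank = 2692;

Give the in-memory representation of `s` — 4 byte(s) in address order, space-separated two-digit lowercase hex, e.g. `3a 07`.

state:2 = 0 → 0x0 << 0 → word 0x00000000
kind:3 = 4 → 0x4 << 2 → word 0x00000010
err:4 = -1 → 0xf << 5 → word 0x000001f0
ver:8 = 99 → 0x63 << 9 → word 0x0000c7f0
bank:15 = 2692 → 0xa84 << 17 → word 0x1508c7f0
word = 0x1508c7f0 → little-endian bytes:
  [0]=0xf0  [1]=0xc7  [2]=0x08  [3]=0x15

f0 c7 08 15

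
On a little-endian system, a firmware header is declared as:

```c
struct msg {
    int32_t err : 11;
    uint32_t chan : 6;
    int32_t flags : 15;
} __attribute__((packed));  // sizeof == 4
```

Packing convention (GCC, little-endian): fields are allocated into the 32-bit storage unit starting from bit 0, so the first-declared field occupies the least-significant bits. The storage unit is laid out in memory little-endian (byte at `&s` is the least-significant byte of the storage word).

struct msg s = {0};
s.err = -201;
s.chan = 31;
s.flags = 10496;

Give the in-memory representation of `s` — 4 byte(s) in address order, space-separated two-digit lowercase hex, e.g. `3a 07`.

37 ff 00 52

err (11b) val=-201 bits=0x737 at bit 0: 0x00000737
chan (6b) val=31 bits=0x1f at bit 11: 0x0000ff37
flags (15b) val=10496 bits=0x2900 at bit 17: 0x5200ff37
word = 0x5200ff37 → little-endian bytes:
  [0]=0x37  [1]=0xff  [2]=0x00  [3]=0x52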